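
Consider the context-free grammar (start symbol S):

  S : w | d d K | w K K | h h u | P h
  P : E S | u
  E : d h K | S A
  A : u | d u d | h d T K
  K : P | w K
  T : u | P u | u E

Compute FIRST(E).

E : d h K contributes {d}.
From E : S A: add FIRST(S) = { d, h, u, w }.
Union: FIRST(E) = { d, h, u, w }.

{ d, h, u, w }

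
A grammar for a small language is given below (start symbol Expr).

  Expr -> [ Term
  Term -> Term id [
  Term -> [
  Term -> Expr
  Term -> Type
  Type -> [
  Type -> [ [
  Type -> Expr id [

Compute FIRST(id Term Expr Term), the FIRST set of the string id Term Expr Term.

{ id }

id is a terminal; add {id} and stop.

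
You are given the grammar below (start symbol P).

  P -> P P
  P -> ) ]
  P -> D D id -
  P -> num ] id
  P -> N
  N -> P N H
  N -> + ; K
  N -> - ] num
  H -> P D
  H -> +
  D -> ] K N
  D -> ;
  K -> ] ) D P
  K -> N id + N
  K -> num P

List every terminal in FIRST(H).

{ ), +, -, ;, ], num }

From H -> P D: add FIRST(P) = { ), +, -, ;, ], num }.
H -> + contributes {+}.
Union: FIRST(H) = { ), +, -, ;, ], num }.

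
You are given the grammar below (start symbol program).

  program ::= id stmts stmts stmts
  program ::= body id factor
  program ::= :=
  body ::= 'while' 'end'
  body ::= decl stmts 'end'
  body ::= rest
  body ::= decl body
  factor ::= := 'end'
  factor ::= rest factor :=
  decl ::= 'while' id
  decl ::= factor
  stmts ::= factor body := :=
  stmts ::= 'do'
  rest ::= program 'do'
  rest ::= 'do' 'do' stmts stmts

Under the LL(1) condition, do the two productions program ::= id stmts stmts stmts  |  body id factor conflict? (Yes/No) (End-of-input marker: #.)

Yes

FIRST(id stmts stmts stmts) = { id } and FIRST(body id factor) = { 'do', 'while', :=, id }.
Both contain id, so the two alternatives are not disjoint — LL(1) conflict.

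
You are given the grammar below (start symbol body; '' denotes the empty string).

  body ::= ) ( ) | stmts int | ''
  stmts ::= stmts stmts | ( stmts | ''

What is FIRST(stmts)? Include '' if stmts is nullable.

From stmts ::= stmts stmts: stmts, stmts nullable, take FIRST(stmts) ∪ FIRST(stmts) = { ( }; also '' since the whole RHS is nullable.
stmts ::= ( stmts contributes {(}.
stmts ::= '' contributes ''.
Union: FIRST(stmts) = { (, '' }.

{ (, '' }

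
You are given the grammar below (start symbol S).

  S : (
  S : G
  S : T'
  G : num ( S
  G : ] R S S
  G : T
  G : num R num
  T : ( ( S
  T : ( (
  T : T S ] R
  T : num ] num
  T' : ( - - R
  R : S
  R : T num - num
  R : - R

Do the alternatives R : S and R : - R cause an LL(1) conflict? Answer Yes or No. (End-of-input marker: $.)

FIRST(S) = { (, ], num } and FIRST(- R) = { - }.
The FIRST sets are disjoint and neither alternative is nullable — no conflict.

No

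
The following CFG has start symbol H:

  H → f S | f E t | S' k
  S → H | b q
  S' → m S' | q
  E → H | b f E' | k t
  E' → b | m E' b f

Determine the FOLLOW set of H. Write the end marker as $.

{ $, t }

H is the start symbol, so $ ∈ FOLLOW(H).
In S → H: H is at the end, add FOLLOW(S) = { $, t }.
In E → H: H is at the end, add FOLLOW(E) = { t }.
Union: FOLLOW(H) = { $, t }.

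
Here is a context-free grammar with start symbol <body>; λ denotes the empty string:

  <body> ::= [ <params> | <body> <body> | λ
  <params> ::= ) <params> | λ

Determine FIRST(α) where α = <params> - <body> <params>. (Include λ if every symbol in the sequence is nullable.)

Add FIRST(<params>)\{λ} = { ) }; <params> is nullable, continue.
- is a terminal; add {-} and stop.

{ ), - }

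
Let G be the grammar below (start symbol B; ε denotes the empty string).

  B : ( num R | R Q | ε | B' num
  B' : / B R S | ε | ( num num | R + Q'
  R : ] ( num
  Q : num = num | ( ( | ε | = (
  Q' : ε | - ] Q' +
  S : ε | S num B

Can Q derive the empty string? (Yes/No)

Yes

Q has an ε-production, so Q ⇒ ε.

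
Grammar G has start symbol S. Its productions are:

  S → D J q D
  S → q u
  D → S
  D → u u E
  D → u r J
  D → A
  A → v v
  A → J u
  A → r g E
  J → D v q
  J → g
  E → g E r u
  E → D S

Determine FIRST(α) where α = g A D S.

{ g }

g is a terminal; add {g} and stop.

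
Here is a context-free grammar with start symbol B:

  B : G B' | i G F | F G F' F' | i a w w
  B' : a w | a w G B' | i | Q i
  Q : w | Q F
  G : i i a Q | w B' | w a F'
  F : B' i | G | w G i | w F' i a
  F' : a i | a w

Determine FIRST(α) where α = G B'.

{ i, w }

Add FIRST(G) = { i, w }; G is not nullable, stop.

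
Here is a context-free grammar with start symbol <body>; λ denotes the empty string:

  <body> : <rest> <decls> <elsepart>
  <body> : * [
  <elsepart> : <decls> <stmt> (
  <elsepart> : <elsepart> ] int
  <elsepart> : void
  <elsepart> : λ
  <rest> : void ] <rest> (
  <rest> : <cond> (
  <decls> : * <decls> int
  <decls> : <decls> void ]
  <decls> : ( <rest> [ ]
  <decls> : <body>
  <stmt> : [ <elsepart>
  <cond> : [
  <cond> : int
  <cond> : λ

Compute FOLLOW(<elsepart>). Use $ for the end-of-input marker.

In <body> : <rest> <decls> <elsepart>: <elsepart> is at the end, add FOLLOW(<body>) = { $, (, *, [, ], int, void }.
In <elsepart> : <elsepart> ] int: add FIRST(] int) = { ] }.
In <stmt> : [ <elsepart>: <elsepart> is at the end, add FOLLOW(<stmt>) = { ( }.
Union: FOLLOW(<elsepart>) = { $, (, *, [, ], int, void }.

{ $, (, *, [, ], int, void }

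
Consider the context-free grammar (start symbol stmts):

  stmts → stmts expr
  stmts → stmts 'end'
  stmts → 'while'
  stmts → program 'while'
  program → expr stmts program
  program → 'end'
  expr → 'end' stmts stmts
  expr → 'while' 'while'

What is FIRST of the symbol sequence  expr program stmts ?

Add FIRST(expr) = { 'end', 'while' }; expr is not nullable, stop.

{ 'end', 'while' }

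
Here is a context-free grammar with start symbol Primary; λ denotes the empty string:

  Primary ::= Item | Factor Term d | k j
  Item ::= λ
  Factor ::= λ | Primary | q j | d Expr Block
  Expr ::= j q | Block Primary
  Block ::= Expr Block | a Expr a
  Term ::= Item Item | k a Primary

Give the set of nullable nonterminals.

{ Factor, Item, Primary, Term }

Directly nullable (have an λ-production): Item, Factor.
Term ::= Item Item with every symbol nullable, so Term is nullable.
Primary ::= Item with every symbol nullable, so Primary is nullable.
No other nonterminal has a production whose RHS symbols are all nullable.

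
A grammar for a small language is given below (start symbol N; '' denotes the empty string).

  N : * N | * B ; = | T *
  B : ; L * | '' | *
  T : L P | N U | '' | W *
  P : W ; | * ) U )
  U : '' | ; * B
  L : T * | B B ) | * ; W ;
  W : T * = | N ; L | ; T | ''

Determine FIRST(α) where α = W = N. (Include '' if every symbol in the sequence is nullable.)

Add FIRST(W)\{''} = { ), *, ; }; W is nullable, continue.
= is a terminal; add {=} and stop.

{ ), *, ;, = }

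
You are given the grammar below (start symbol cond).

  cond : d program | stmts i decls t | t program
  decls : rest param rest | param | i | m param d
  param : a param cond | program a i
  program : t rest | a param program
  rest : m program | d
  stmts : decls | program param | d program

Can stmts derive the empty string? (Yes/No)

No

No nonterminal in this grammar is nullable.
No production of stmts has an RHS whose symbols are all nullable, so stmts is not nullable.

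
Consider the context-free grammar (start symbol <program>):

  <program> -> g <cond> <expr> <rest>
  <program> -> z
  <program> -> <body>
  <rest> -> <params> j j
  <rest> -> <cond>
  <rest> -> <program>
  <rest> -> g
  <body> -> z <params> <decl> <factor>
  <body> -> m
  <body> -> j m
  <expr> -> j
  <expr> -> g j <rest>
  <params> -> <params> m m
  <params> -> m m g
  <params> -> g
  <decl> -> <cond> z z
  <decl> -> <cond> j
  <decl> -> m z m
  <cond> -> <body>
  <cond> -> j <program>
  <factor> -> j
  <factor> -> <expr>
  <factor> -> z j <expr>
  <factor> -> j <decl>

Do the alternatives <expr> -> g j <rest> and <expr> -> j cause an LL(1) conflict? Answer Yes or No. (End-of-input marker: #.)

FIRST(g j <rest>) = { g } and FIRST(j) = { j }.
The FIRST sets are disjoint and neither alternative is nullable — no conflict.

No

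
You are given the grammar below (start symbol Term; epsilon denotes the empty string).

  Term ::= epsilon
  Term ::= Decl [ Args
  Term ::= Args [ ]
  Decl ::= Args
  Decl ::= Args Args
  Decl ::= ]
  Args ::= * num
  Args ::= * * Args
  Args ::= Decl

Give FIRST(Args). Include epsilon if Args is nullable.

{ *, ] }

Args ::= * num contributes {*}.
Args ::= * * Args contributes {*}.
From Args ::= Decl: add FIRST(Decl) = { *, ] }.
Union: FIRST(Args) = { *, ] }.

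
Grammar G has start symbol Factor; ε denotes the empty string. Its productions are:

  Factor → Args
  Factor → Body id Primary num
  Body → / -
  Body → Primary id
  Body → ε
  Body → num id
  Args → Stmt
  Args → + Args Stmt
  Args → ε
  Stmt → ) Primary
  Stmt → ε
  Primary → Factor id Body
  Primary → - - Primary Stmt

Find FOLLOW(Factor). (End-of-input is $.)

Factor is the start symbol, so $ ∈ FOLLOW(Factor).
In Primary → Factor id Body: add FIRST(id Body) = { id }.
Union: FOLLOW(Factor) = { $, id }.

{ $, id }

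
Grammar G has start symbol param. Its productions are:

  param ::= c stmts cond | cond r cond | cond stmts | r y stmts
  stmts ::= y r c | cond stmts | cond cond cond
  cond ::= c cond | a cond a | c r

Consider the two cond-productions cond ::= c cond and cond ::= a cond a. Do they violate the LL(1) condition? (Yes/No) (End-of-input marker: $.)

FIRST(c cond) = { c } and FIRST(a cond a) = { a }.
The FIRST sets are disjoint and neither alternative is nullable — no conflict.

No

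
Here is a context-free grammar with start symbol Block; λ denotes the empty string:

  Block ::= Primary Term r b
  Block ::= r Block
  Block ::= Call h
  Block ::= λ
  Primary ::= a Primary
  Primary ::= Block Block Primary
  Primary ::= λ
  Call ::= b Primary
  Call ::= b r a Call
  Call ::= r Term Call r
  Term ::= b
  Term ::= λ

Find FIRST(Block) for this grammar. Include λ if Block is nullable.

From Block ::= Primary Term r b: Primary, Term nullable, take FIRST(Primary) ∪ FIRST(Term) ∪ {r} = { a, b, r }.
Block ::= r Block contributes {r}.
From Block ::= Call h: add FIRST(Call) = { b, r }.
Block ::= λ contributes λ.
Union: FIRST(Block) = { a, b, r, λ }.

{ a, b, r, λ }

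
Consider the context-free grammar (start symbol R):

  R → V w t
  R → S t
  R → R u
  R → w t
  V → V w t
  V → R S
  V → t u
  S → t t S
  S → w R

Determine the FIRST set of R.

{ t, w }

From R → V w t: add FIRST(V) = { t, w }.
From R → S t: add FIRST(S) = { t, w }.
From R → R u: add FIRST(R) = { t, w }.
R → w t contributes {w}.
Union: FIRST(R) = { t, w }.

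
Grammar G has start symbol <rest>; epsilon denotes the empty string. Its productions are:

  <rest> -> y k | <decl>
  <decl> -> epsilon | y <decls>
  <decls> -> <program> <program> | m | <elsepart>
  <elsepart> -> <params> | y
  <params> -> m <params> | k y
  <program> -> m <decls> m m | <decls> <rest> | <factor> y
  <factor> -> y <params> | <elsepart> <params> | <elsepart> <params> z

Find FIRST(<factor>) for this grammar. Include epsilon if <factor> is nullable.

{ k, m, y }

<factor> -> y <params> contributes {y}.
From <factor> -> <elsepart> <params>: add FIRST(<elsepart>) = { k, m, y }.
From <factor> -> <elsepart> <params> z: add FIRST(<elsepart>) = { k, m, y }.
Union: FIRST(<factor>) = { k, m, y }.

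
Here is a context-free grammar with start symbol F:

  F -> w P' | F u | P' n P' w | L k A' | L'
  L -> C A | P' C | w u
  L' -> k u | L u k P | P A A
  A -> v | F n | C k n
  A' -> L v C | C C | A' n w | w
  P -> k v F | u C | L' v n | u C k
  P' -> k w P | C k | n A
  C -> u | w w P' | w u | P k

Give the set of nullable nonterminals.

{ } (none)

No nonterminal has an empty production or an RHS whose symbols are all nullable.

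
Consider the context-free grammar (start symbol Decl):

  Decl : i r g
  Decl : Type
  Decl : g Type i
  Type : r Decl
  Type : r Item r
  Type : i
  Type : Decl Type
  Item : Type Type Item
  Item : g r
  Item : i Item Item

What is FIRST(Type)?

{ g, i, r }

Type : r Decl contributes {r}.
Type : r Item r contributes {r}.
Type : i contributes {i}.
From Type : Decl Type: add FIRST(Decl) = { g, i, r }.
Union: FIRST(Type) = { g, i, r }.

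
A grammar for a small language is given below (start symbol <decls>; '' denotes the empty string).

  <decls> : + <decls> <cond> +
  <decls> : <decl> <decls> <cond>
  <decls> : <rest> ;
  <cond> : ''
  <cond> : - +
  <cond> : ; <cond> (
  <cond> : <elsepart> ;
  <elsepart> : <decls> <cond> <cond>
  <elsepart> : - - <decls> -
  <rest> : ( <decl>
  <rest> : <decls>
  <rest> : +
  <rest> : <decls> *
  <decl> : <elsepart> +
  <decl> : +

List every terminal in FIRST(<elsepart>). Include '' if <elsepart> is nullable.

From <elsepart> : <decls> <cond> <cond>: add FIRST(<decls>) = { (, +, - }.
<elsepart> : - - <decls> - contributes {-}.
Union: FIRST(<elsepart>) = { (, +, - }.

{ (, +, - }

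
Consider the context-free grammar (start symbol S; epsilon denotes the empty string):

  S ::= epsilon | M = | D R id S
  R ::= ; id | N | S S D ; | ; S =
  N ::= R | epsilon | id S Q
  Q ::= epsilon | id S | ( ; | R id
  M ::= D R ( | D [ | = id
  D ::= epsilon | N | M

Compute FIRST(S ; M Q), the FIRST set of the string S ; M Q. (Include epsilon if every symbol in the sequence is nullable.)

Add FIRST(S)\{epsilon} = { (, ;, =, [, id }; S is nullable, continue.
; is a terminal; add {;} and stop.

{ (, ;, =, [, id }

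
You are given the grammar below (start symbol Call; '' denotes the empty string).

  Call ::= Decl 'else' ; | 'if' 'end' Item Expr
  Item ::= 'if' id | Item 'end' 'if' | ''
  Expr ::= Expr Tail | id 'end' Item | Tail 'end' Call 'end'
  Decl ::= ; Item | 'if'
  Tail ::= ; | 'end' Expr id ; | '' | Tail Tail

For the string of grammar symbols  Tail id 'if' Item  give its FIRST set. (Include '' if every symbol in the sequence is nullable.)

{ 'end', ;, id }

Add FIRST(Tail)\{''} = { 'end', ; }; Tail is nullable, continue.
id is a terminal; add {id} and stop.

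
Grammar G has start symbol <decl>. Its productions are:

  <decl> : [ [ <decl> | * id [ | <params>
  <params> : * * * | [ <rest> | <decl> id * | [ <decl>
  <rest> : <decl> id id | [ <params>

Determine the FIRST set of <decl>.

{ *, [ }

<decl> : [ [ <decl> contributes {[}.
<decl> : * id [ contributes {*}.
From <decl> : <params>: add FIRST(<params>) = { *, [ }.
Union: FIRST(<decl>) = { *, [ }.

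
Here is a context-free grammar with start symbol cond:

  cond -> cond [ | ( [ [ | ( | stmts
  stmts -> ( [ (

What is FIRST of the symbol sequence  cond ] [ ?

{ ( }

Add FIRST(cond) = { ( }; cond is not nullable, stop.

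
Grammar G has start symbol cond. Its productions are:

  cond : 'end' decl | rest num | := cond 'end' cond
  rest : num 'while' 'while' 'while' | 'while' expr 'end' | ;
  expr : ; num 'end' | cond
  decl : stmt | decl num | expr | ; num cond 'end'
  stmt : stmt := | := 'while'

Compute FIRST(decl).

{ 'end', 'while', :=, ;, num }

From decl : stmt: add FIRST(stmt) = { := }.
From decl : decl num: add FIRST(decl) = { 'end', 'while', :=, ;, num }.
From decl : expr: add FIRST(expr) = { 'end', 'while', :=, ;, num }.
decl : ; num cond 'end' contributes {;}.
Union: FIRST(decl) = { 'end', 'while', :=, ;, num }.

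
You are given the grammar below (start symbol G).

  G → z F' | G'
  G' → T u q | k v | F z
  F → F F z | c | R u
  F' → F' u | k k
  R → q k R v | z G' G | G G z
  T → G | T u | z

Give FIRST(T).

{ c, k, q, z }

From T → G: add FIRST(G) = { c, k, q, z }.
From T → T u: add FIRST(T) = { c, k, q, z }.
T → z contributes {z}.
Union: FIRST(T) = { c, k, q, z }.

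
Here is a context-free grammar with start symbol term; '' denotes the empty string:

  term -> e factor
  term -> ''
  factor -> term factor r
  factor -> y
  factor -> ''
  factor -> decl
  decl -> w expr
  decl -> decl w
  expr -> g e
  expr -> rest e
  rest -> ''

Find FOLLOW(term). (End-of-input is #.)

{ #, e, r, w, y }

term is the start symbol, so # ∈ FOLLOW(term).
In factor -> term factor r: add FIRST(factor r) = { e, r, w, y }.
Union: FOLLOW(term) = { #, e, r, w, y }.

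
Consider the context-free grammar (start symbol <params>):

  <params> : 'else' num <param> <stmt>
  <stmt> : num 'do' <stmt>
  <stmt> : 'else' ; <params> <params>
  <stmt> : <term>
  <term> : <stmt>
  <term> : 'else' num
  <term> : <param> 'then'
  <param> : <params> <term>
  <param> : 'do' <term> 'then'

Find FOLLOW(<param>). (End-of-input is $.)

{ 'do', 'else', 'then', num }

In <params> : 'else' num <param> <stmt>: add FIRST(<stmt>) = { 'do', 'else', num }.
In <term> : <param> 'then': add FIRST('then') = { 'then' }.
Union: FOLLOW(<param>) = { 'do', 'else', 'then', num }.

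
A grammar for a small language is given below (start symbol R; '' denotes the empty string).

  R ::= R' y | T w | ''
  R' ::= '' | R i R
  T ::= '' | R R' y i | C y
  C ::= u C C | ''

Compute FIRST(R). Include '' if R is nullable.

{ i, u, w, y, '' }

From R ::= R' y: R' nullable, take FIRST(R') ∪ {y} = { i, u, w, y }.
From R ::= T w: T nullable, take FIRST(T) ∪ {w} = { i, u, w, y }.
R ::= '' contributes ''.
Union: FIRST(R) = { i, u, w, y, '' }.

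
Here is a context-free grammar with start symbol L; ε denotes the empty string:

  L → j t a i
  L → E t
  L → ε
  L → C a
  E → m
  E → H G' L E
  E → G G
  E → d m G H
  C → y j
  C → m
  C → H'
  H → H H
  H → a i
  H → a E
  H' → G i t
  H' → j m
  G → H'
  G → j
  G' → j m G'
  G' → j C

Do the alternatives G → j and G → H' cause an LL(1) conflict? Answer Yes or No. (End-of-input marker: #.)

Yes

FIRST(j) = { j } and FIRST(H') = { j }.
Both contain j, so the two alternatives are not disjoint — LL(1) conflict.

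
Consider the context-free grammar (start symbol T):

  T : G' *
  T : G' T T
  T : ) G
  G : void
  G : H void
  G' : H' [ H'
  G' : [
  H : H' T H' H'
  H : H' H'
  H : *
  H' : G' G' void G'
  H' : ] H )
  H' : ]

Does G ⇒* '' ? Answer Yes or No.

No nonterminal in this grammar is nullable.
No production of G has an RHS whose symbols are all nullable, so G is not nullable.

No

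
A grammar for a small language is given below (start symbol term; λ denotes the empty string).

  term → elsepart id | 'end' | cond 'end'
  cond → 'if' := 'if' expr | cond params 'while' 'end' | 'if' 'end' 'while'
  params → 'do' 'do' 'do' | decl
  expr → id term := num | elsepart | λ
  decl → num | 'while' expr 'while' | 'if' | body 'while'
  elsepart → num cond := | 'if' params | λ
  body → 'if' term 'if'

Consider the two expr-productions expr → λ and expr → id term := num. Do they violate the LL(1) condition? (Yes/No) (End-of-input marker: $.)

FIRST(λ) = { λ } and FIRST(id term := num) = { id }.
The first is nullable but FOLLOW(expr) = { 'do', 'end', 'if', 'while', :=, num } is disjoint from FIRST of the second.

No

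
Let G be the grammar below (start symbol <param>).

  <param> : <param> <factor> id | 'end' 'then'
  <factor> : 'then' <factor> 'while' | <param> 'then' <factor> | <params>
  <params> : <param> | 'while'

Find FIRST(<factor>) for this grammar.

<factor> : 'then' <factor> 'while' contributes {'then'}.
From <factor> : <param> 'then' <factor>: add FIRST(<param>) = { 'end' }.
From <factor> : <params>: add FIRST(<params>) = { 'end', 'while' }.
Union: FIRST(<factor>) = { 'end', 'then', 'while' }.

{ 'end', 'then', 'while' }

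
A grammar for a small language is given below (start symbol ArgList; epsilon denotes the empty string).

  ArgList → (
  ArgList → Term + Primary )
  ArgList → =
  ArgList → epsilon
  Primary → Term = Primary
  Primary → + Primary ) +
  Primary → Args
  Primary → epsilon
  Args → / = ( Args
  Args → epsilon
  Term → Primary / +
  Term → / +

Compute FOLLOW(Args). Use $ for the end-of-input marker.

In Primary → Args: Args is at the end, add FOLLOW(Primary) = { ), / }.
In Args → / = ( Args: Args is at the end, add FOLLOW(Args) = { ), / }.
Union: FOLLOW(Args) = { ), / }.

{ ), / }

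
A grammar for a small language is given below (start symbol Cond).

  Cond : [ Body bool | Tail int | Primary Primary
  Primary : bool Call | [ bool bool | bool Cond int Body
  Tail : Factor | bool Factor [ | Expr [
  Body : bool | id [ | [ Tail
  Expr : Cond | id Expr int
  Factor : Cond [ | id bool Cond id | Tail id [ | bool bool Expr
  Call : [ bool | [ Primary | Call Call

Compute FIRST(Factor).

From Factor : Cond [: add FIRST(Cond) = { [, bool, id }.
Factor : id bool Cond id contributes {id}.
From Factor : Tail id [: add FIRST(Tail) = { [, bool, id }.
Factor : bool bool Expr contributes {bool}.
Union: FIRST(Factor) = { [, bool, id }.

{ [, bool, id }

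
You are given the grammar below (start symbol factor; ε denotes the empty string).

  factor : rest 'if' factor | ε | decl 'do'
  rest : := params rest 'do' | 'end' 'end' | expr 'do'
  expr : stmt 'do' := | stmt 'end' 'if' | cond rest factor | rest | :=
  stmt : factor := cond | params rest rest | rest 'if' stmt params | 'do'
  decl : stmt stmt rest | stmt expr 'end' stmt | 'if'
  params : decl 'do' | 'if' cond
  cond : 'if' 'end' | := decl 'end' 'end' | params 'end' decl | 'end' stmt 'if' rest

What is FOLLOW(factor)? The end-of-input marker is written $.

factor is the start symbol, so $ ∈ FOLLOW(factor).
In factor : rest 'if' factor: factor is at the end, add FOLLOW(factor) = { $, 'do', 'end', := }.
In expr : cond rest factor: factor is at the end, add FOLLOW(expr) = { 'do', 'end' }.
In stmt : factor := cond: add FIRST(:= cond) = { := }.
Union: FOLLOW(factor) = { $, 'do', 'end', := }.

{ $, 'do', 'end', := }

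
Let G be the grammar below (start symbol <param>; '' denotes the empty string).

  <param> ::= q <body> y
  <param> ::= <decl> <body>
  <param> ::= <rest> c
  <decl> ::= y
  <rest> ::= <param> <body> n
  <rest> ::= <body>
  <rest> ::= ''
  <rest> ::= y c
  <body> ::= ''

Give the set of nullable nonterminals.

{ <body>, <rest> }

Directly nullable (have an ''-production): <rest>, <body>.
No other nonterminal has a production whose RHS symbols are all nullable.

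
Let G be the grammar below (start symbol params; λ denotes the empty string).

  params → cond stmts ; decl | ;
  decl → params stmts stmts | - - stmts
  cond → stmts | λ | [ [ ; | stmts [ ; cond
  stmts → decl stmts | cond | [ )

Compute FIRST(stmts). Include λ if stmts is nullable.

{ -, ;, [, λ }

From stmts → decl stmts: add FIRST(decl) = { -, ;, [ }.
From stmts → cond: add FIRST(cond) = { -, ;, [, λ } (including λ since cond is nullable).
stmts → [ ) contributes {[}.
Union: FIRST(stmts) = { -, ;, [, λ }.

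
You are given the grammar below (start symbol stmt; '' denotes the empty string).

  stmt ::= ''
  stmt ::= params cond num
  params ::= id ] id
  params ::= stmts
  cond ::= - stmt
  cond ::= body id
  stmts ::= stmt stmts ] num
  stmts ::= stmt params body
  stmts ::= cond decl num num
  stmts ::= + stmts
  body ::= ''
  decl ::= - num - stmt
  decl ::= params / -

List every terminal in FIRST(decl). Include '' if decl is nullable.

{ +, -, id }

decl ::= - num - stmt contributes {-}.
From decl ::= params / -: add FIRST(params) = { +, -, id }.
Union: FIRST(decl) = { +, -, id }.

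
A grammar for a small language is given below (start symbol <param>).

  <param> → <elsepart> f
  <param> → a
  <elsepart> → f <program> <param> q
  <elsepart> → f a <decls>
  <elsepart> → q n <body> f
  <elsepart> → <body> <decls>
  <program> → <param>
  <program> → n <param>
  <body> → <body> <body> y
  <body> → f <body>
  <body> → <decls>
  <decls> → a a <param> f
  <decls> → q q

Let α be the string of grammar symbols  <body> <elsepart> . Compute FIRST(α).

{ a, f, q }

Add FIRST(<body>) = { a, f, q }; <body> is not nullable, stop.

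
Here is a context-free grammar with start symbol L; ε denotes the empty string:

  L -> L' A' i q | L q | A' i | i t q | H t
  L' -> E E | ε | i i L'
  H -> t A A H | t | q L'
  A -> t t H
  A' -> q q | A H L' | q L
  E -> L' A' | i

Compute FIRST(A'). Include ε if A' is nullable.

A' -> q q contributes {q}.
From A' -> A H L': add FIRST(A) = { t }.
A' -> q L contributes {q}.
Union: FIRST(A') = { q, t }.

{ q, t }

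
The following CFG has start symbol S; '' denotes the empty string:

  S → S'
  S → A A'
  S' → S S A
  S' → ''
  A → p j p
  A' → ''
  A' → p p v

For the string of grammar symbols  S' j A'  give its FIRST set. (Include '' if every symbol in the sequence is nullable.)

{ j, p }

Add FIRST(S')\{''} = { p }; S' is nullable, continue.
j is a terminal; add {j} and stop.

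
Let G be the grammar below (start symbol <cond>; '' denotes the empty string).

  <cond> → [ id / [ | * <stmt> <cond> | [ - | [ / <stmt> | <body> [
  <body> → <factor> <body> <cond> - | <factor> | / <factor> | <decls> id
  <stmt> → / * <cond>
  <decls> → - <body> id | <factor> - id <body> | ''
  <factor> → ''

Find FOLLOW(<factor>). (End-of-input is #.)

In <body> → <factor> <body> <cond> -: add FIRST(<body> <cond> -) = { *, -, /, [, id }.
In <body> → <factor>: <factor> is at the end, add FOLLOW(<body>) = { *, -, /, [, id }.
In <body> → / <factor>: <factor> is at the end, add FOLLOW(<body>) = { *, -, /, [, id }.
In <decls> → <factor> - id <body>: add FIRST(- id <body>) = { - }.
Union: FOLLOW(<factor>) = { *, -, /, [, id }.

{ *, -, /, [, id }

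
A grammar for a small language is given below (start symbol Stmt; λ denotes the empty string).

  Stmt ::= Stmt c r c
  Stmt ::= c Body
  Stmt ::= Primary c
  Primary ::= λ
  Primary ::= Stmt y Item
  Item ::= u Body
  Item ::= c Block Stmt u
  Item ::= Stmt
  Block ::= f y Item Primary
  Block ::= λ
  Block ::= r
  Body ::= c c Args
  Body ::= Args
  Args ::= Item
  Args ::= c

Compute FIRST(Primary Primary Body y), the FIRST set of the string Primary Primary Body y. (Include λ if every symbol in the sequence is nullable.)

Add FIRST(Primary)\{λ} = { c }; Primary is nullable, continue.
Add FIRST(Primary)\{λ} = { c }; Primary is nullable, continue.
Add FIRST(Body) = { c, u }; Body is not nullable, stop.

{ c, u }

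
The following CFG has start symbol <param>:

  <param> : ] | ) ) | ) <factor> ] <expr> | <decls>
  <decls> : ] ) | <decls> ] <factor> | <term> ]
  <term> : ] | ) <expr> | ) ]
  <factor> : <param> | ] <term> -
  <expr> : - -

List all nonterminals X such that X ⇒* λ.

{ } (none)

No nonterminal has an empty production or an RHS whose symbols are all nullable.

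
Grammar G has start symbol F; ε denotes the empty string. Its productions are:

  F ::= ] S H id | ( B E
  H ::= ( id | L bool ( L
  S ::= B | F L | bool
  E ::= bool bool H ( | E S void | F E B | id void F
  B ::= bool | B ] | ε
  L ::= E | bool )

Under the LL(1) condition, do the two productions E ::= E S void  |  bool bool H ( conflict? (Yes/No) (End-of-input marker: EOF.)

FIRST(E S void) = { (, ], bool, id } and FIRST(bool bool H () = { bool }.
Both contain bool, so the two alternatives are not disjoint — LL(1) conflict.

Yes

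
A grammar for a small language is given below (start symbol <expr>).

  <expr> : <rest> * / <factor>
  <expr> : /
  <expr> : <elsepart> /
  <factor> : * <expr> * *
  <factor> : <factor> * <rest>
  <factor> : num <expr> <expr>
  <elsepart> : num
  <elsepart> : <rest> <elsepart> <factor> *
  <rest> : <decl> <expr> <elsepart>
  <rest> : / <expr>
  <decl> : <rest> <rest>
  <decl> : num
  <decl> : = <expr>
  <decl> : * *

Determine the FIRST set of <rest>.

{ *, /, =, num }

From <rest> : <decl> <expr> <elsepart>: add FIRST(<decl>) = { *, /, =, num }.
<rest> : / <expr> contributes {/}.
Union: FIRST(<rest>) = { *, /, =, num }.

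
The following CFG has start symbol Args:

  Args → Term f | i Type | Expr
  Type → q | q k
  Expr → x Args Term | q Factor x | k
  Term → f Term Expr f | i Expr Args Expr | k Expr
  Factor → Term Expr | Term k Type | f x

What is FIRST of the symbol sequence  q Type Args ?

q is a terminal; add {q} and stop.

{ q }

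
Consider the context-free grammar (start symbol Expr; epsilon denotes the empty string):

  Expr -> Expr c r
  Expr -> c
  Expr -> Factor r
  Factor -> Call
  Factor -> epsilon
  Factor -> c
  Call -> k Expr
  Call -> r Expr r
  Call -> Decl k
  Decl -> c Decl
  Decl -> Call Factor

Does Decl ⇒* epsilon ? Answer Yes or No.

Nullable nonterminals: Factor.
No production of Decl has an RHS whose symbols are all nullable, so Decl is not nullable.

No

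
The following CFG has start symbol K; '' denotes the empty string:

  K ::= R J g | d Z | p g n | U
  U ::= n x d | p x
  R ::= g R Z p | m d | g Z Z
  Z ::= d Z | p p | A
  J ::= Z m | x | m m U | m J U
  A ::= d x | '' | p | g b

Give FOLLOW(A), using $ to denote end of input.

In Z ::= A: A is at the end, add FOLLOW(Z) = { $, d, g, m, p, x }.
Union: FOLLOW(A) = { $, d, g, m, p, x }.

{ $, d, g, m, p, x }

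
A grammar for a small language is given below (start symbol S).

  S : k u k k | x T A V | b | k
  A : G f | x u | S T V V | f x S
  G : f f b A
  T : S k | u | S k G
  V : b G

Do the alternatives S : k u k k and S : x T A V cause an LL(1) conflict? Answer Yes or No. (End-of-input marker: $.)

No

FIRST(k u k k) = { k } and FIRST(x T A V) = { x }.
The FIRST sets are disjoint and neither alternative is nullable — no conflict.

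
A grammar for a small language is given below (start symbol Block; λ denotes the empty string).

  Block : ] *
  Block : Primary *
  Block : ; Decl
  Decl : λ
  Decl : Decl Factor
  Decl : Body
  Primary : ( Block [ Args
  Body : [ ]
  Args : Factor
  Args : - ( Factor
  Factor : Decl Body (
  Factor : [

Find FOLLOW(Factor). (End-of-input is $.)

{ $, *, [ }

In Decl : Decl Factor: Factor is at the end, add FOLLOW(Decl) = { $, [ }.
In Args : Factor: Factor is at the end, add FOLLOW(Args) = { * }.
In Args : - ( Factor: Factor is at the end, add FOLLOW(Args) = { * }.
Union: FOLLOW(Factor) = { $, *, [ }.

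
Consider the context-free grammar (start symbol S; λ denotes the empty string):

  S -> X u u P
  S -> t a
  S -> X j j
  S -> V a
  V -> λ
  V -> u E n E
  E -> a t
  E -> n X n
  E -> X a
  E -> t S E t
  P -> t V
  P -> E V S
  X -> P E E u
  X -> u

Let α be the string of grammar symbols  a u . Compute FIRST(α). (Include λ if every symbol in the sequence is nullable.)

{ a }

a is a terminal; add {a} and stop.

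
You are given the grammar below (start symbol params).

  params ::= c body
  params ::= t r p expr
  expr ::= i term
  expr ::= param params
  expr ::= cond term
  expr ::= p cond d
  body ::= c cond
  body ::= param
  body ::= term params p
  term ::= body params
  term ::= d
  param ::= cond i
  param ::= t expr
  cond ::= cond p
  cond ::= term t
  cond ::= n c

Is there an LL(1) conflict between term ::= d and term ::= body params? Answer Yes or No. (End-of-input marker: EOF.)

Yes

FIRST(d) = { d } and FIRST(body params) = { c, d, n, t }.
Both contain d, so the two alternatives are not disjoint — LL(1) conflict.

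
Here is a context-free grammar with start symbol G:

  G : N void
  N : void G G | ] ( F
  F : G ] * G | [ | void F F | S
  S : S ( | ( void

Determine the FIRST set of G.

From G : N void: add FIRST(N) = { ], void }.
Union: FIRST(G) = { ], void }.

{ ], void }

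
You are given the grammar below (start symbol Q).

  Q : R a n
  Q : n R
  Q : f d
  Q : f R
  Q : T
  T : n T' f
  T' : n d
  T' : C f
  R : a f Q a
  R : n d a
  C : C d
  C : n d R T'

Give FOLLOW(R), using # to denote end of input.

{ #, a, n }

In Q : R a n: add FIRST(a n) = { a }.
In Q : n R: R is at the end, add FOLLOW(Q) = { #, a }.
In Q : f R: R is at the end, add FOLLOW(Q) = { #, a }.
In C : n d R T': add FIRST(T') = { n }.
Union: FOLLOW(R) = { #, a, n }.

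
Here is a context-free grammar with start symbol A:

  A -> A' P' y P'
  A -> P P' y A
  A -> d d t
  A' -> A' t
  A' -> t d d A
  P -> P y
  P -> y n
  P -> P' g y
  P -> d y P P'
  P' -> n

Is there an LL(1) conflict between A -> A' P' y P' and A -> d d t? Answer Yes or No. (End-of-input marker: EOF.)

No

FIRST(A' P' y P') = { t } and FIRST(d d t) = { d }.
The FIRST sets are disjoint and neither alternative is nullable — no conflict.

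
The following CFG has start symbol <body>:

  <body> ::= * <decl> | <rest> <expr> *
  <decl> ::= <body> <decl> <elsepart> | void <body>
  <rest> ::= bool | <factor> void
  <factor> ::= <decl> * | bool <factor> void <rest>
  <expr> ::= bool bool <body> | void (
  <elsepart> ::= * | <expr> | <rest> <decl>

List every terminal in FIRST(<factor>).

{ *, bool, void }

From <factor> ::= <decl> *: add FIRST(<decl>) = { *, bool, void }.
<factor> ::= bool <factor> void <rest> contributes {bool}.
Union: FIRST(<factor>) = { *, bool, void }.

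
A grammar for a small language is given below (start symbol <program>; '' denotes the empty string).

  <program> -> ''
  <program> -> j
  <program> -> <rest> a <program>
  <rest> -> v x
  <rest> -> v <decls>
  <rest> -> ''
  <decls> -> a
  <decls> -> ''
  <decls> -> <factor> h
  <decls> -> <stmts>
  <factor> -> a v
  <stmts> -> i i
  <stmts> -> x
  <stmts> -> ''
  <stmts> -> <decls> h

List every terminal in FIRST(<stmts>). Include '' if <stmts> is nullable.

{ a, h, i, x, '' }

<stmts> -> i i contributes {i}.
<stmts> -> x contributes {x}.
<stmts> -> '' contributes ''.
From <stmts> -> <decls> h: <decls> nullable, take FIRST(<decls>) ∪ {h} = { a, h, i, x }.
Union: FIRST(<stmts>) = { a, h, i, x, '' }.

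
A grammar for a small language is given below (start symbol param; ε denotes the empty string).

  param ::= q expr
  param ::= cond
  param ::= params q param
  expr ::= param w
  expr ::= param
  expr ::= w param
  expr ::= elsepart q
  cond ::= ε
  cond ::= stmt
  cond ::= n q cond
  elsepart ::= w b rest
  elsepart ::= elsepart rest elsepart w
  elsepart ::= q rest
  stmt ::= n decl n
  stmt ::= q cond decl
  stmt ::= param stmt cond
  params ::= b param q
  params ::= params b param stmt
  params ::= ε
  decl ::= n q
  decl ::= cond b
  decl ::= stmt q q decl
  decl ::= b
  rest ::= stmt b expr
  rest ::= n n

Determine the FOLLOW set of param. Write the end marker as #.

param is the start symbol, so # ∈ FOLLOW(param).
In param ::= params q param: param is at the end, add FOLLOW(param) = { #, b, n, q, w }.
In expr ::= param w: add FIRST(w) = { w }.
In expr ::= param: param is at the end, add FOLLOW(expr) = { #, b, n, q, w }.
In expr ::= w param: param is at the end, add FOLLOW(expr) = { #, b, n, q, w }.
In stmt ::= param stmt cond: add FIRST(stmt cond) = { b, n, q }.
In params ::= b param q: add FIRST(q) = { q }.
In params ::= params b param stmt: add FIRST(stmt) = { b, n, q }.
Union: FOLLOW(param) = { #, b, n, q, w }.

{ #, b, n, q, w }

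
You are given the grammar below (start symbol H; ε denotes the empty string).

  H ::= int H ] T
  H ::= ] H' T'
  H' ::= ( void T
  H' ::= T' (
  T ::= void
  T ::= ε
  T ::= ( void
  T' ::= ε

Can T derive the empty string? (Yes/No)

T has an ε-production, so T ⇒ ε.

Yes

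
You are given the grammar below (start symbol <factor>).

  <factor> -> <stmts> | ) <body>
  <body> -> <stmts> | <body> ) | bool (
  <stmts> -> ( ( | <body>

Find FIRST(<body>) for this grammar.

{ (, bool }

From <body> -> <stmts>: add FIRST(<stmts>) = { (, bool }.
From <body> -> <body> ): add FIRST(<body>) = { (, bool }.
<body> -> bool ( contributes {bool}.
Union: FIRST(<body>) = { (, bool }.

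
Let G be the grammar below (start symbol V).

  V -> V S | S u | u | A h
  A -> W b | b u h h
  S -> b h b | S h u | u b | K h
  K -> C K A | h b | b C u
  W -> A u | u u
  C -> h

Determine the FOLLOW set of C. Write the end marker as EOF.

{ b, h, u }

In K -> C K A: add FIRST(K A) = { b, h }.
In K -> b C u: add FIRST(u) = { u }.
Union: FOLLOW(C) = { b, h, u }.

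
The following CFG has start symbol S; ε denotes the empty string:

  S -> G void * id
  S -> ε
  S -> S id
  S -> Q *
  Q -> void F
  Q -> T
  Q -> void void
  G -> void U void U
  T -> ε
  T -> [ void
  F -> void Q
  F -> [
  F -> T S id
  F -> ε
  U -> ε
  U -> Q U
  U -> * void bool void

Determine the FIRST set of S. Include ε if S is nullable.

{ *, [, id, void, ε }

From S -> G void * id: add FIRST(G) = { void }.
S -> ε contributes ε.
From S -> S id: S nullable, take FIRST(S) ∪ {id} = { *, [, id, void }.
From S -> Q *: Q nullable, take FIRST(Q) ∪ {*} = { *, [, void }.
Union: FIRST(S) = { *, [, id, void, ε }.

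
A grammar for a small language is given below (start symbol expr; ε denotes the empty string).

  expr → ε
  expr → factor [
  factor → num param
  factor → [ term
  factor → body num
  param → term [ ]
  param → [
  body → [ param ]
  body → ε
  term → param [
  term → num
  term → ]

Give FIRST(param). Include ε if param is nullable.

{ [, ], num }

From param → term [ ]: add FIRST(term) = { [, ], num }.
param → [ contributes {[}.
Union: FIRST(param) = { [, ], num }.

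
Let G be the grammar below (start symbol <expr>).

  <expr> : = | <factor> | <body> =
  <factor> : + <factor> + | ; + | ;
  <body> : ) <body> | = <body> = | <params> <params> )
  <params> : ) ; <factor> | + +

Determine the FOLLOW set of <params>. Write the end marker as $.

{ ), + }

In <body> : <params> <params> ): add FIRST(<params> )) = { ), + }.
In <body> : <params> <params> ): add FIRST()) = { ) }.
Union: FOLLOW(<params>) = { ), + }.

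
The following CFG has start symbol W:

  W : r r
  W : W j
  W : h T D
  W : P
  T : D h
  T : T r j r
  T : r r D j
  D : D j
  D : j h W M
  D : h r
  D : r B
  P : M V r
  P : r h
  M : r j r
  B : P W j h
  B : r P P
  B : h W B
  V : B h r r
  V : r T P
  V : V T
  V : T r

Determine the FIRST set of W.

{ h, r }

W : r r contributes {r}.
From W : W j: add FIRST(W) = { h, r }.
W : h T D contributes {h}.
From W : P: add FIRST(P) = { r }.
Union: FIRST(W) = { h, r }.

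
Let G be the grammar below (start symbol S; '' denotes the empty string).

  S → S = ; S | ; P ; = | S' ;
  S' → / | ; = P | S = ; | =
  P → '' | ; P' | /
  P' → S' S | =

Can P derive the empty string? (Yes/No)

Yes

P has an ''-production, so P ⇒ ''.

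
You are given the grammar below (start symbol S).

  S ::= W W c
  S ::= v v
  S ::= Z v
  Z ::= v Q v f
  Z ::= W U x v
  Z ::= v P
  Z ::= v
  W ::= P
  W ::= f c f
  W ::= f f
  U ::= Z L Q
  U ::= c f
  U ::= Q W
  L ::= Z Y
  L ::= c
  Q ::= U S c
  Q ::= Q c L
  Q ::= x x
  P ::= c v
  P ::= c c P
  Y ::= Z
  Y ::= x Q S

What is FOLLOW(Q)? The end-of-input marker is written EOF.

{ c, f, v, x }

In Z ::= v Q v f: add FIRST(v f) = { v }.
In U ::= Z L Q: Q is at the end, add FOLLOW(U) = { c, f, v, x }.
In U ::= Q W: add FIRST(W) = { c, f }.
In Q ::= Q c L: add FIRST(c L) = { c }.
In Y ::= x Q S: add FIRST(S) = { c, f, v }.
Union: FOLLOW(Q) = { c, f, v, x }.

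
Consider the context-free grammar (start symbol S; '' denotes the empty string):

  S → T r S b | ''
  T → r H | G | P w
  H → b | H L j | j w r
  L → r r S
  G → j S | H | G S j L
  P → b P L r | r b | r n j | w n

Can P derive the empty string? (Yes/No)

No

Nullable nonterminals: S.
No production of P has an RHS whose symbols are all nullable, so P is not nullable.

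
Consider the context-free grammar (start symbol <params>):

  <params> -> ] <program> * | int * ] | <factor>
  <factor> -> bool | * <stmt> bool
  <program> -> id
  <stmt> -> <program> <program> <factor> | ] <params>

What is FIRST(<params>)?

<params> -> ] <program> * contributes {]}.
<params> -> int * ] contributes {int}.
From <params> -> <factor>: add FIRST(<factor>) = { *, bool }.
Union: FIRST(<params>) = { *, ], bool, int }.

{ *, ], bool, int }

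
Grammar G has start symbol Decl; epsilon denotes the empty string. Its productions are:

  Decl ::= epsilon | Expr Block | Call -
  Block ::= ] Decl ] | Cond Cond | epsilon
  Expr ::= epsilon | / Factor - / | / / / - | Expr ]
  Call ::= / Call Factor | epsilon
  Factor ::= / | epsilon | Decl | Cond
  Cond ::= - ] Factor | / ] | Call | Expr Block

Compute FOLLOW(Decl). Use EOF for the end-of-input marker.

{ EOF, -, /, ] }

Decl is the start symbol, so EOF ∈ FOLLOW(Decl).
In Block ::= ] Decl ]: add FIRST(]) = { ] }.
In Factor ::= Decl: Decl is at the end, add FOLLOW(Factor) = { EOF, -, /, ] }.
Union: FOLLOW(Decl) = { EOF, -, /, ] }.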